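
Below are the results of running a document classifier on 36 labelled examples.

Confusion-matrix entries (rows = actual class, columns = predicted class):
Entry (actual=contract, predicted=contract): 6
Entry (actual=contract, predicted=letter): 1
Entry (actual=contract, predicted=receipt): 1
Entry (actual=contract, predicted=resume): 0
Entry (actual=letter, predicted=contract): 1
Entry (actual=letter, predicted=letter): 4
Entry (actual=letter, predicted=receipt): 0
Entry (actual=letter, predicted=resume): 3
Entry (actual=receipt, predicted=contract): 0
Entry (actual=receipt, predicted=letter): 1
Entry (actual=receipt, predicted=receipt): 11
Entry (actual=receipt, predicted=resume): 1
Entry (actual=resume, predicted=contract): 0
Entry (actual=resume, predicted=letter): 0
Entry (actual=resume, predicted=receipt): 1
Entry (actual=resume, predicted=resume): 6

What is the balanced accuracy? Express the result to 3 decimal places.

0.738

Balanced accuracy = mean of per-class recall.
  contract: recall = 6/8 = 0.7500
  letter: recall = 4/8 = 0.5000
  receipt: recall = 11/13 = 0.8462
  resume: recall = 6/7 = 0.8571
Mean = (0.7500 + 0.5000 + 0.8462 + 0.8571) / 4 = 0.738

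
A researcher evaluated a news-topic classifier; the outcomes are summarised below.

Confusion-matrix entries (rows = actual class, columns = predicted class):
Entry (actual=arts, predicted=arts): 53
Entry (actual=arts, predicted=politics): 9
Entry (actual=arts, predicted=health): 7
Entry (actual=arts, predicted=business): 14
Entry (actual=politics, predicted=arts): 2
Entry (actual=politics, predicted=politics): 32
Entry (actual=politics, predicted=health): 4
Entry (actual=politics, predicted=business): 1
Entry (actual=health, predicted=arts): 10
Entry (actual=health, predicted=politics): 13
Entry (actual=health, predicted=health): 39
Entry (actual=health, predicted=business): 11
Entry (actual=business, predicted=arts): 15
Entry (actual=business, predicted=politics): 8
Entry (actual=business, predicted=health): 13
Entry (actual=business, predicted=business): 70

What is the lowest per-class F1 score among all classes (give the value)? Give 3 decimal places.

Per-class F1 score (2·TP/(2·TP+FP+FN)):
  arts: TP=53, FP=2+10+15=27, FN=9+7+14=30 → 106/163 = 0.6503
  politics: TP=32, FP=9+13+8=30, FN=2+4+1=7 → 64/101 = 0.6337
  health: TP=39, FP=7+4+13=24, FN=10+13+11=34 → 78/136 = 0.5735
  business: TP=70, FP=14+1+11=26, FN=15+8+13=36 → 140/202 = 0.6931
Lowest is class 'health' with F1 score = 0.574.

0.574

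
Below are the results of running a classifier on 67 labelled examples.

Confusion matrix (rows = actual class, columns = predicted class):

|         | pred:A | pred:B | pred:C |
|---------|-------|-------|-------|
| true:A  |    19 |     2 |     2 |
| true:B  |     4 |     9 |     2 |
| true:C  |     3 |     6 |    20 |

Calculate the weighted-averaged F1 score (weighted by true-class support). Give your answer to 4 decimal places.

Per-class F1 score (2·TP/(2·TP+FP+FN)):
  A: TP=19, FP=4+3=7, FN=2+2=4 → 38/49 = 0.77551
  B: TP=9, FP=2+6=8, FN=4+2=6 → 18/32 = 0.56250
  C: TP=20, FP=2+2=4, FN=3+6=9 → 40/53 = 0.75472
Weighted-F1 score = Σ (supportᵢ/N)·F1 scoreᵢ with N=67: (23/67)·0.77551 + (15/67)·0.56250 + (29/67)·0.75472 = 0.7188

0.7188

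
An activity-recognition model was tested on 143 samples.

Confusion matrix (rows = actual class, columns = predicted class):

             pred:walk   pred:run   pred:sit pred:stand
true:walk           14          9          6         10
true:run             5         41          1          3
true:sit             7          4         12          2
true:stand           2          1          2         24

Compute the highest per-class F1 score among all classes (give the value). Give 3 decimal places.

Per-class F1 score (2·TP/(2·TP+FP+FN)):
  walk: TP=14, FP=5+7+2=14, FN=9+6+10=25 → 28/67 = 0.4179
  run: TP=41, FP=9+4+1=14, FN=5+1+3=9 → 82/105 = 0.7810
  sit: TP=12, FP=6+1+2=9, FN=7+4+2=13 → 24/46 = 0.5217
  stand: TP=24, FP=10+3+2=15, FN=2+1+2=5 → 48/68 = 0.7059
Highest is class 'run' with F1 score = 0.781.

0.781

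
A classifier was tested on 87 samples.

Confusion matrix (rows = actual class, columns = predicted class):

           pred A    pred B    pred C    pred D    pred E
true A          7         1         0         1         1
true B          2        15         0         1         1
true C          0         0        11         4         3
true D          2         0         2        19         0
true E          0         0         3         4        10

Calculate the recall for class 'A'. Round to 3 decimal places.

0.700

recall = TP/(TP+FN).
A: TP=7, FN=1+0+1+1=3 → 7/10 = 0.7000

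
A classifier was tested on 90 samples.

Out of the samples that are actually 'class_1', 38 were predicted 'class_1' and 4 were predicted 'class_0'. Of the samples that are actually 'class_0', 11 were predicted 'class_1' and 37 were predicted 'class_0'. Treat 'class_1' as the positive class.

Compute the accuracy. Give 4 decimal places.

0.8333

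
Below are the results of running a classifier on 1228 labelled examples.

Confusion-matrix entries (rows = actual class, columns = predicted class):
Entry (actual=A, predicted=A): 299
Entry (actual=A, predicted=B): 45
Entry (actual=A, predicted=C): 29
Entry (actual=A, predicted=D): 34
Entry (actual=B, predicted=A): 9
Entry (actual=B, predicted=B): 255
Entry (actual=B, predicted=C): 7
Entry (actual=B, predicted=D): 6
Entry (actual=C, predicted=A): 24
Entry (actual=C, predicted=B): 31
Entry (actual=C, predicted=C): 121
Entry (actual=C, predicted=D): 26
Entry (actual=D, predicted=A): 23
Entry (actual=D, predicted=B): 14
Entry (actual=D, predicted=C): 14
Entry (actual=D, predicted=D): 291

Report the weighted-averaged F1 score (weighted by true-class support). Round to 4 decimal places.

0.7837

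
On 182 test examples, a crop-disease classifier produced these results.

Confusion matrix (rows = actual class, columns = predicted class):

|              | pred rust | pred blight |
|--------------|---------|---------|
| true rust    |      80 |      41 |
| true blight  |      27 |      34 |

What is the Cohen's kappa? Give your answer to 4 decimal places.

0.2068

Observed agreement pₒ = trace/N = 114/182 = 0.62637
Expected agreement pₑ = Σ (rowᵢ·colᵢ)/N² = (121·107 + 61·75)/182² = 0.52898
κ = (pₒ − pₑ)/(1 − pₑ) = (0.62637 − 0.52898)/(1 − 0.52898) = 0.2068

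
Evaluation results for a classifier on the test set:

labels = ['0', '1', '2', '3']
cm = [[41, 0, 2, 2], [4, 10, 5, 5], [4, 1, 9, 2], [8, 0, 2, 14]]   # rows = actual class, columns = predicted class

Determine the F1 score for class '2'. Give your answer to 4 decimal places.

Treat '2' as positive and all other classes as negative.
F1 score = 2·TP/(2·TP+FP+FN).
2: TP=9, FP=2+5+2=9, FN=4+1+2=7 → 18/34 = 0.52941

0.5294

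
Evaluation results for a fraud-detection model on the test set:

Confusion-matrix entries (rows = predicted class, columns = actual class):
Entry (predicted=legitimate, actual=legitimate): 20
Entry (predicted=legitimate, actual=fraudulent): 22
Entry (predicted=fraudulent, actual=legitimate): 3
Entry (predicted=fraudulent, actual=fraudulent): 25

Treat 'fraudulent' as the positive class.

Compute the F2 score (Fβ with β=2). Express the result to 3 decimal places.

0.579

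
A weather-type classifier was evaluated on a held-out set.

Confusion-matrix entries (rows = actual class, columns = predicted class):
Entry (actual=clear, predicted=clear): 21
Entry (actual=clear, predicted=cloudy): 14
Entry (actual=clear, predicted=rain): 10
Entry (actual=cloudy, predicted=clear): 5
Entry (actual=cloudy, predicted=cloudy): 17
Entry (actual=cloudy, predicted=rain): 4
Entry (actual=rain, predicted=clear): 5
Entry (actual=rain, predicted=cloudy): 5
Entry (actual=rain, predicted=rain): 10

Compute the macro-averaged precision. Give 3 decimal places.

0.522

Per-class precision (TP/(TP+FP)):
  clear: TP=21, FP=5+5=10 → 21/31 = 0.6774
  cloudy: TP=17, FP=14+5=19 → 17/36 = 0.4722
  rain: TP=10, FP=10+4=14 → 10/24 = 0.4167
Macro-precision = mean = (0.6774 + 0.4722 + 0.4167) / 3 = 0.522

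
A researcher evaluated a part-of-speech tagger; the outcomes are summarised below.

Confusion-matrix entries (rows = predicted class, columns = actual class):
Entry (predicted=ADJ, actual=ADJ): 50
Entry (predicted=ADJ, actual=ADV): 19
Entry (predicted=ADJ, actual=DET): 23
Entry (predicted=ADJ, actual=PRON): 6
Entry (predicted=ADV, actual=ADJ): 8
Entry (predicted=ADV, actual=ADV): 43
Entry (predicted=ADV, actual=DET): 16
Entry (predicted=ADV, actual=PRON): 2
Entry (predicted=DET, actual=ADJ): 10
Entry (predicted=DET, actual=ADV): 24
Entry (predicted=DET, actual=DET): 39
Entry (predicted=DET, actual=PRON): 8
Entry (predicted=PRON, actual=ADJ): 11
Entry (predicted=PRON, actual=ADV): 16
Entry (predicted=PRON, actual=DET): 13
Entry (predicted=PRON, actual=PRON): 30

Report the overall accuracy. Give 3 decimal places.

Accuracy = trace / total = (50+43+39+30=162) / 318 = 162/318 = 0.509

0.509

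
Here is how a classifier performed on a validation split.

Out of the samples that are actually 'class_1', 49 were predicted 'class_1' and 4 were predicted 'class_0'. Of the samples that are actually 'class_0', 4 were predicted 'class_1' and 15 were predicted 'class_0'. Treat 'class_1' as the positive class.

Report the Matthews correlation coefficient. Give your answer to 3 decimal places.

0.714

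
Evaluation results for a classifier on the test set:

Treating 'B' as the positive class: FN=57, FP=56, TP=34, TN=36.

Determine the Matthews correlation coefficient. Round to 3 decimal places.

MCC = (TP·TN − FP·FN) / √((TP+FP)(TP+FN)(TN+FP)(TN+FN))
Numerator = 34·36 − 56·57 = -1968
Denominator = √(90·91·92·93) = √70073640 = 8370.9999
MCC = -1968 / 8370.9999 = -0.235

-0.235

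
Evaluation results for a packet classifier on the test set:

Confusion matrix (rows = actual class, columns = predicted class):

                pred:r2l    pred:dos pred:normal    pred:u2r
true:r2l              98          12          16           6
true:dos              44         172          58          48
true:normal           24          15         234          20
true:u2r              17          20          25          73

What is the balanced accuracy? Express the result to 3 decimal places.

0.654

Balanced accuracy = mean of per-class recall.
  r2l: recall = 98/132 = 0.7424
  dos: recall = 172/322 = 0.5342
  normal: recall = 234/293 = 0.7986
  u2r: recall = 73/135 = 0.5407
Mean = (0.7424 + 0.5342 + 0.7986 + 0.5407) / 4 = 0.654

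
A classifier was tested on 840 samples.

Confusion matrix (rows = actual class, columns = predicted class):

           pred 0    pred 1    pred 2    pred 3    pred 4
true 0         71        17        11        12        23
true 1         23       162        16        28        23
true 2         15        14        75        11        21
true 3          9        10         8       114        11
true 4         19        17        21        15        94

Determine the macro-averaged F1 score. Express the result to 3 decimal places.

0.603

Per-class F1 score (2·TP/(2·TP+FP+FN)):
  0: TP=71, FP=23+15+9+19=66, FN=17+11+12+23=63 → 142/271 = 0.5240
  1: TP=162, FP=17+14+10+17=58, FN=23+16+28+23=90 → 324/472 = 0.6864
  2: TP=75, FP=11+16+8+21=56, FN=15+14+11+21=61 → 150/267 = 0.5618
  3: TP=114, FP=12+28+11+15=66, FN=9+10+8+11=38 → 228/332 = 0.6867
  4: TP=94, FP=23+23+21+11=78, FN=19+17+21+15=72 → 188/338 = 0.5562
Macro-F1 score = mean = (0.5240 + 0.6864 + 0.5618 + 0.6867 + 0.5562) / 5 = 0.603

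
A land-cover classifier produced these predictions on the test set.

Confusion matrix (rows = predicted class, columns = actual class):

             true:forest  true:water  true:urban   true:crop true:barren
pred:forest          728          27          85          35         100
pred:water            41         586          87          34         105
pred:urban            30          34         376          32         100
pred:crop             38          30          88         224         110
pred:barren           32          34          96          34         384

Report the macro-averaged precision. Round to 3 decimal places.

0.642

Per-class precision (TP/(TP+FP)):
  forest: TP=728, FP=27+85+35+100=247 → 728/975 = 0.7467
  water: TP=586, FP=41+87+34+105=267 → 586/853 = 0.6870
  urban: TP=376, FP=30+34+32+100=196 → 376/572 = 0.6573
  crop: TP=224, FP=38+30+88+110=266 → 224/490 = 0.4571
  barren: TP=384, FP=32+34+96+34=196 → 384/580 = 0.6621
Macro-precision = mean = (0.7467 + 0.6870 + 0.6573 + 0.4571 + 0.6621) / 5 = 0.642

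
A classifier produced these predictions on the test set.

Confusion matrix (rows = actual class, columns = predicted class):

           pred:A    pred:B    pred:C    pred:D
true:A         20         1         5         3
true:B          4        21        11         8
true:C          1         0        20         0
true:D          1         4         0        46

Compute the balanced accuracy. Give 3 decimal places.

Balanced accuracy = mean of per-class recall.
  A: recall = 20/29 = 0.6897
  B: recall = 21/44 = 0.4773
  C: recall = 20/21 = 0.9524
  D: recall = 46/51 = 0.9020
Mean = (0.6897 + 0.4773 + 0.9524 + 0.9020) / 4 = 0.755

0.755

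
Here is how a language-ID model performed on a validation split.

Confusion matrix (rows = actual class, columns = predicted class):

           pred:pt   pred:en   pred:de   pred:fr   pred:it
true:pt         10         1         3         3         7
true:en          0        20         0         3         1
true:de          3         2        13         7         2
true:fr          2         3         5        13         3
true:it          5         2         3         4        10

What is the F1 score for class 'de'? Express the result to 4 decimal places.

0.5098

F1 score = 2·TP/(2·TP+FP+FN).
de: TP=13, FP=3+0+5+3=11, FN=3+2+7+2=14 → 26/51 = 0.50980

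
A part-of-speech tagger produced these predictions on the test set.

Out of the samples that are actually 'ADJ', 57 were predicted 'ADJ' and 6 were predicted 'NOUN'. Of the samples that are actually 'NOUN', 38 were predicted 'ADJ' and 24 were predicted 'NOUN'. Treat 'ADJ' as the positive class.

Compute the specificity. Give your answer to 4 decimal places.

0.3871

Specificity = TN/(TN+FP) = 24/(24+38) = 0.3871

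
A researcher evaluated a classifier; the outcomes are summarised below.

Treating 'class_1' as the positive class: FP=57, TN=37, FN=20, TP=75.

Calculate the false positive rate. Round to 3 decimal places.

0.606

FPR = FP/(FP+TN) = 57/(57+37) = 0.606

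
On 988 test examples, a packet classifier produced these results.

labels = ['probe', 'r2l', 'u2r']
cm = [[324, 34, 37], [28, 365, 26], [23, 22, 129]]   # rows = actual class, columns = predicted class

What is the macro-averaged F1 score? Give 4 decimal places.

Per-class F1 score (2·TP/(2·TP+FP+FN)):
  probe: TP=324, FP=28+23=51, FN=34+37=71 → 648/770 = 0.84156
  r2l: TP=365, FP=34+22=56, FN=28+26=54 → 730/840 = 0.86905
  u2r: TP=129, FP=37+26=63, FN=23+22=45 → 258/366 = 0.70492
Macro-F1 score = mean = (0.84156 + 0.86905 + 0.70492) / 3 = 0.8052

0.8052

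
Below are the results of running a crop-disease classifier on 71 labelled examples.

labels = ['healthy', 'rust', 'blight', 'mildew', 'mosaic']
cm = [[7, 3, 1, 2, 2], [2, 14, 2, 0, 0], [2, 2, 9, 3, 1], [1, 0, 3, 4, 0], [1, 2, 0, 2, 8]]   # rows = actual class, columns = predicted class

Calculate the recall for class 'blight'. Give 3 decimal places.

0.529

Take TP from the diagonal, FP from the rest of the 'blight' prediction marginal, FN from the rest of the 'blight' actual marginal.
recall = TP/(TP+FN).
blight: TP=9, FN=2+2+3+1=8 → 9/17 = 0.5294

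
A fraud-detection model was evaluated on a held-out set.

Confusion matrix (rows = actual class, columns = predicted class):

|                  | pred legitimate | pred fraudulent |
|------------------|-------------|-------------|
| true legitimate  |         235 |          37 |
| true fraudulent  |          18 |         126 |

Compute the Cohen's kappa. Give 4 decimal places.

0.7167

Observed agreement pₒ = trace/N = 361/416 = 0.86779
Expected agreement pₑ = Σ (rowᵢ·colᵢ)/N² = (272·253 + 144·163)/416² = 0.53328
κ = (pₒ − pₑ)/(1 − pₑ) = (0.86779 − 0.53328)/(1 − 0.53328) = 0.7167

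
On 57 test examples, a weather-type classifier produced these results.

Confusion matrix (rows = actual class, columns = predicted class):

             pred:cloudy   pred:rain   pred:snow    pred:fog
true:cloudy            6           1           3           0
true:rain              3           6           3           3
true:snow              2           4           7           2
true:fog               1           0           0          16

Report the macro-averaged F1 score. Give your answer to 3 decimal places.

Per-class F1 score (2·TP/(2·TP+FP+FN)):
  cloudy: TP=6, FP=3+2+1=6, FN=1+3+0=4 → 12/22 = 0.5455
  rain: TP=6, FP=1+4+0=5, FN=3+3+3=9 → 12/26 = 0.4615
  snow: TP=7, FP=3+3+0=6, FN=2+4+2=8 → 14/28 = 0.5000
  fog: TP=16, FP=0+3+2=5, FN=1+0+0=1 → 32/38 = 0.8421
Macro-F1 score = mean = (0.5455 + 0.4615 + 0.5000 + 0.8421) / 4 = 0.587

0.587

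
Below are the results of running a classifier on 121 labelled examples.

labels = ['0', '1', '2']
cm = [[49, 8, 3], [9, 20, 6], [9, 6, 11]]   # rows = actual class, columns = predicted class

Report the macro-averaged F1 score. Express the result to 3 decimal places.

0.610

Per-class F1 score (2·TP/(2·TP+FP+FN)):
  0: TP=49, FP=9+9=18, FN=8+3=11 → 98/127 = 0.7717
  1: TP=20, FP=8+6=14, FN=9+6=15 → 40/69 = 0.5797
  2: TP=11, FP=3+6=9, FN=9+6=15 → 22/46 = 0.4783
Macro-F1 score = mean = (0.7717 + 0.5797 + 0.4783) / 3 = 0.610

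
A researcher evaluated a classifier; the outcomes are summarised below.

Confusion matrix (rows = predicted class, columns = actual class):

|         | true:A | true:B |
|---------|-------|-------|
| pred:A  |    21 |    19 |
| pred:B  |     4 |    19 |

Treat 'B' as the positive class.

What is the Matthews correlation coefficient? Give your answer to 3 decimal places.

MCC = (TP·TN − FP·FN) / √((TP+FP)(TP+FN)(TN+FP)(TN+FN))
Numerator = 19·21 − 4·19 = 323
Denominator = √(23·38·25·40) = √874000 = 934.8797
MCC = 323 / 934.8797 = 0.345

0.345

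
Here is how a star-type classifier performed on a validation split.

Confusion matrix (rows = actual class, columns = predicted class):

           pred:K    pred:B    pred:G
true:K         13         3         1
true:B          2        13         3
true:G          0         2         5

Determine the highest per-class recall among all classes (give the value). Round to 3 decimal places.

Per-class recall (TP/(TP+FN)):
  K: TP=13, FN=3+1=4 → 13/17 = 0.7647
  B: TP=13, FN=2+3=5 → 13/18 = 0.7222
  G: TP=5, FN=0+2=2 → 5/7 = 0.7143
Highest is class 'K' with recall = 0.765.

0.765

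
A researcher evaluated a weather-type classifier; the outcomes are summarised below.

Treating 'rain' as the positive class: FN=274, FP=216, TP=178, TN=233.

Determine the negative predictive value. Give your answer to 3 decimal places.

0.460

NPV = TN/(TN+FN) = 233/(233+274) = 0.460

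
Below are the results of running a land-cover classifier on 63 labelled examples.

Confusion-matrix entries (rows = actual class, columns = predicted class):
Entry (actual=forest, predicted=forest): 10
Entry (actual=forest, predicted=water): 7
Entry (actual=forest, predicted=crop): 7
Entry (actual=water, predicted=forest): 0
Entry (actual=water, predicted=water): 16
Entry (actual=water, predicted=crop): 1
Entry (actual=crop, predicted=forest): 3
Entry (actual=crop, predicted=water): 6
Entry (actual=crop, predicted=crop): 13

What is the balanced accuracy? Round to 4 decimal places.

0.6496

Balanced accuracy = mean of per-class recall.
  forest: recall = 10/24 = 0.41667
  water: recall = 16/17 = 0.94118
  crop: recall = 13/22 = 0.59091
Mean = (0.41667 + 0.94118 + 0.59091) / 3 = 0.6496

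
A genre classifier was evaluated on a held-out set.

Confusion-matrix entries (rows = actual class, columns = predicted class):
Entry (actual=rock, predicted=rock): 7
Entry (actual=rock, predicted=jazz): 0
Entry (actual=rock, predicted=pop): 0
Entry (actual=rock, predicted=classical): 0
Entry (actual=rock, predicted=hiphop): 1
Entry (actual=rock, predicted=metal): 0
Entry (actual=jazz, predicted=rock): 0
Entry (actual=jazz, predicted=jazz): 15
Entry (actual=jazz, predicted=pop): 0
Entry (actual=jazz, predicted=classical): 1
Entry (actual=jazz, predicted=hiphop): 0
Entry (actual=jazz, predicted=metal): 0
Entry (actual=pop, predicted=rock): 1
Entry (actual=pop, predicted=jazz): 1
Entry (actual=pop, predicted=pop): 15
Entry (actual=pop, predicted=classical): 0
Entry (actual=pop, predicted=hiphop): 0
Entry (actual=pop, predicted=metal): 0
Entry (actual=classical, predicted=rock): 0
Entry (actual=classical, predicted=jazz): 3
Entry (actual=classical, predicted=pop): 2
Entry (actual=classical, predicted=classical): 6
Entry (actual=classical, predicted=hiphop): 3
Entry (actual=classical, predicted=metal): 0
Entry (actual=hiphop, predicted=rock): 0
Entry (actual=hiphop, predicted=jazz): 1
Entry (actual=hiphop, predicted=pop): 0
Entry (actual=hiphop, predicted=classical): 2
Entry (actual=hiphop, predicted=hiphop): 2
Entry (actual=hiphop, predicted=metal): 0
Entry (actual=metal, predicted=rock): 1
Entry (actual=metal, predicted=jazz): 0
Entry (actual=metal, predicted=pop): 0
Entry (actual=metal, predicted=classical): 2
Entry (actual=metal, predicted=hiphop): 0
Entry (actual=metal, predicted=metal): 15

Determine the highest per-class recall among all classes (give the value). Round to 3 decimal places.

Per-class recall (TP/(TP+FN)):
  rock: TP=7, FN=0+0+0+1+0=1 → 7/8 = 0.8750
  jazz: TP=15, FN=0+0+1+0+0=1 → 15/16 = 0.9375
  pop: TP=15, FN=1+1+0+0+0=2 → 15/17 = 0.8824
  classical: TP=6, FN=0+3+2+3+0=8 → 6/14 = 0.4286
  hiphop: TP=2, FN=0+1+0+2+0=3 → 2/5 = 0.4000
  metal: TP=15, FN=1+0+0+2+0=3 → 15/18 = 0.8333
Highest is class 'jazz' with recall = 0.938.

0.938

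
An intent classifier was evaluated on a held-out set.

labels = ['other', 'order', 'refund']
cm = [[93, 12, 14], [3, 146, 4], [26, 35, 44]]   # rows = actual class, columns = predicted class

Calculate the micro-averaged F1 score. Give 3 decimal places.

0.751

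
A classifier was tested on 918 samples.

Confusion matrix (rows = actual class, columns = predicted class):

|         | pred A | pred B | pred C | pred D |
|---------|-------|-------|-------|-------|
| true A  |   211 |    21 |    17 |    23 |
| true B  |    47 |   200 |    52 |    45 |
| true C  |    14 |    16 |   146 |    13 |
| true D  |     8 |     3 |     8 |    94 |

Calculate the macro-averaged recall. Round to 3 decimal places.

Per-class recall (TP/(TP+FN)):
  A: TP=211, FN=21+17+23=61 → 211/272 = 0.7757
  B: TP=200, FN=47+52+45=144 → 200/344 = 0.5814
  C: TP=146, FN=14+16+13=43 → 146/189 = 0.7725
  D: TP=94, FN=8+3+8=19 → 94/113 = 0.8319
Macro-recall = mean = (0.7757 + 0.5814 + 0.7725 + 0.8319) / 4 = 0.740

0.740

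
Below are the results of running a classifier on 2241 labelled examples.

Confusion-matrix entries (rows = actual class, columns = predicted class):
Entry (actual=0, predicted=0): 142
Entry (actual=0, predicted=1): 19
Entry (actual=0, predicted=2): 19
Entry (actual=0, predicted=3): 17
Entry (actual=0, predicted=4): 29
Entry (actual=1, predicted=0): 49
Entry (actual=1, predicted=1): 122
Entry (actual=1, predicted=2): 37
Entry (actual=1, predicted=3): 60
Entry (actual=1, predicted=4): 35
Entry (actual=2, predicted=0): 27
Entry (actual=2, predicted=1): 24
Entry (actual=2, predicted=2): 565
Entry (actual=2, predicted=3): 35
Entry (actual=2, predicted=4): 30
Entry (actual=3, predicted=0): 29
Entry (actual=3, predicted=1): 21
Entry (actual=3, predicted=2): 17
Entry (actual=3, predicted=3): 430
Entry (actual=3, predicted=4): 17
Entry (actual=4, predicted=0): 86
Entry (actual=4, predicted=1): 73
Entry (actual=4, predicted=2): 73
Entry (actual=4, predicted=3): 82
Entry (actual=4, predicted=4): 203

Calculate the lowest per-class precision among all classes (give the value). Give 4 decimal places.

0.4264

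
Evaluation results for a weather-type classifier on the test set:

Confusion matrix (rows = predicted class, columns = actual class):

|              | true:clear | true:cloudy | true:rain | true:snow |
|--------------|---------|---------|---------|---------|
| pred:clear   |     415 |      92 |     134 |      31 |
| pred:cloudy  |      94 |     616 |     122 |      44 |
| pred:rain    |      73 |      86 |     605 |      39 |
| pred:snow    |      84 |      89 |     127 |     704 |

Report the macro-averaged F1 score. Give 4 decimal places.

Per-class F1 score (2·TP/(2·TP+FP+FN)):
  clear: TP=415, FP=92+134+31=257, FN=94+73+84=251 → 830/1338 = 0.62033
  cloudy: TP=616, FP=94+122+44=260, FN=92+86+89=267 → 1232/1759 = 0.70040
  rain: TP=605, FP=73+86+39=198, FN=134+122+127=383 → 1210/1791 = 0.67560
  snow: TP=704, FP=84+89+127=300, FN=31+44+39=114 → 1408/1822 = 0.77278
Macro-F1 score = mean = (0.62033 + 0.70040 + 0.67560 + 0.77278) / 4 = 0.6923

0.6923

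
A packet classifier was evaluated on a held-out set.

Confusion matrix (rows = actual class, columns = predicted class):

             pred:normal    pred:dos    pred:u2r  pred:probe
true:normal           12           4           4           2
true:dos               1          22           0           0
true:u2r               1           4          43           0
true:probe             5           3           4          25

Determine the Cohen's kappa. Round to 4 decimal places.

Observed agreement pₒ = trace/N = 102/130 = 0.78462
Expected agreement pₑ = Σ (rowᵢ·colᵢ)/N² = (22·19 + 23·33 + 48·51 + 37·27)/130² = 0.27361
κ = (pₒ − pₑ)/(1 − pₑ) = (0.78462 − 0.27361)/(1 − 0.27361) = 0.7035

0.7035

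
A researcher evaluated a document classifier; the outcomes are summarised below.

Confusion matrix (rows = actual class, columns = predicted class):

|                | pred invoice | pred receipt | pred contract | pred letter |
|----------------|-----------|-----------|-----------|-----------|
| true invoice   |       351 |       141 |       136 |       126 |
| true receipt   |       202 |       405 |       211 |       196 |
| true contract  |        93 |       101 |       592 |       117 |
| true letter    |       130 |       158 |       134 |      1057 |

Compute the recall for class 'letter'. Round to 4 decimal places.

0.7147

Treat 'letter' as positive and all other classes as negative.
recall = TP/(TP+FN).
letter: TP=1057, FN=130+158+134=422 → 1057/1479 = 0.71467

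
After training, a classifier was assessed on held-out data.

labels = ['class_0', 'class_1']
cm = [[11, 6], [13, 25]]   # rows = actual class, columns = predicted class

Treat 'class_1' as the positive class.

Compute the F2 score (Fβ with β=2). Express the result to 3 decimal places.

0.683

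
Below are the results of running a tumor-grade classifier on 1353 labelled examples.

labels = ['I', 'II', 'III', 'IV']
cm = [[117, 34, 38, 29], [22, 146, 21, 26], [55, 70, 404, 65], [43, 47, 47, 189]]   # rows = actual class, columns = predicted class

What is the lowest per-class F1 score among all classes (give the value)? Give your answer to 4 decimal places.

Per-class F1 score (2·TP/(2·TP+FP+FN)):
  I: TP=117, FP=22+55+43=120, FN=34+38+29=101 → 234/455 = 0.51429
  II: TP=146, FP=34+70+47=151, FN=22+21+26=69 → 292/512 = 0.57031
  III: TP=404, FP=38+21+47=106, FN=55+70+65=190 → 808/1104 = 0.73188
  IV: TP=189, FP=29+26+65=120, FN=43+47+47=137 → 378/635 = 0.59528
Lowest is class 'I' with F1 score = 0.5143.

0.5143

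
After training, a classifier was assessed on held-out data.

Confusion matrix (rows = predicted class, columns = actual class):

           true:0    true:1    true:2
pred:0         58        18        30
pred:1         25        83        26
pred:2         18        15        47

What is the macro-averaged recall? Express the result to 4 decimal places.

Per-class recall (TP/(TP+FN)):
  0: TP=58, FN=25+18=43 → 58/101 = 0.57426
  1: TP=83, FN=18+15=33 → 83/116 = 0.71552
  2: TP=47, FN=30+26=56 → 47/103 = 0.45631
Macro-recall = mean = (0.57426 + 0.71552 + 0.45631) / 3 = 0.5820

0.5820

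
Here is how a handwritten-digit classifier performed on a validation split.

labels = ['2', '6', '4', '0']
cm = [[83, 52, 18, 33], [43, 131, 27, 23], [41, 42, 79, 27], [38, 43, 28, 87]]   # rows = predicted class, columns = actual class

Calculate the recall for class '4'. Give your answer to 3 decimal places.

0.520

Take TP from the diagonal, FP from the rest of the '4' prediction marginal, FN from the rest of the '4' actual marginal.
recall = TP/(TP+FN).
4: TP=79, FN=18+27+28=73 → 79/152 = 0.5197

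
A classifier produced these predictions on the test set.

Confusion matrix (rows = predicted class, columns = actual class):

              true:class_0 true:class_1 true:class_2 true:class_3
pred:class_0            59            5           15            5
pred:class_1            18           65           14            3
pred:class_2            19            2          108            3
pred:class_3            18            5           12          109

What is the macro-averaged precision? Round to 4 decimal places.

0.7319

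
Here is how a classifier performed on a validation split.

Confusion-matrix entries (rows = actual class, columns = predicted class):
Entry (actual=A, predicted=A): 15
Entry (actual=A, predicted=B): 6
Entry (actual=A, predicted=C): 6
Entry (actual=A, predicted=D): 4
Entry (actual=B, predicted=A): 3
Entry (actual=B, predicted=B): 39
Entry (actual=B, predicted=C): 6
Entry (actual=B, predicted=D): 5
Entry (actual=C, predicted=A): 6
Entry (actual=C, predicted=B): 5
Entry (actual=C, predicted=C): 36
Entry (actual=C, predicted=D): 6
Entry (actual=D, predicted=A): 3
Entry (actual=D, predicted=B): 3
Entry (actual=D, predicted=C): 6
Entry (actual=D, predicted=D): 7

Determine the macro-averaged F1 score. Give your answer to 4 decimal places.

0.5669

Per-class F1 score (2·TP/(2·TP+FP+FN)):
  A: TP=15, FP=3+6+3=12, FN=6+6+4=16 → 30/58 = 0.51724
  B: TP=39, FP=6+5+3=14, FN=3+6+5=14 → 78/106 = 0.73585
  C: TP=36, FP=6+6+6=18, FN=6+5+6=17 → 72/107 = 0.67290
  D: TP=7, FP=4+5+6=15, FN=3+3+6=12 → 14/41 = 0.34146
Macro-F1 score = mean = (0.51724 + 0.73585 + 0.67290 + 0.34146) / 4 = 0.5669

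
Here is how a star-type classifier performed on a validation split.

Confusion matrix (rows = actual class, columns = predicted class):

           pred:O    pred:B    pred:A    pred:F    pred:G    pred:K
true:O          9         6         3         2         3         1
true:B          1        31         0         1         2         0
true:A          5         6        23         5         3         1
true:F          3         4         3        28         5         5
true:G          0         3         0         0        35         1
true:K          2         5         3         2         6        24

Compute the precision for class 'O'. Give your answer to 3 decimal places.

Treat 'O' as positive and all other classes as negative.
precision = TP/(TP+FP).
O: TP=9, FP=1+5+3+0+2=11 → 9/20 = 0.4500

0.450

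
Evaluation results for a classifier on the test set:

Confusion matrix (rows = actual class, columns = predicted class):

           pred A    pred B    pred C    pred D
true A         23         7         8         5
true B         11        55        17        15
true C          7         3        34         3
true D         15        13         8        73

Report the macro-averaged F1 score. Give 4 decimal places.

Per-class F1 score (2·TP/(2·TP+FP+FN)):
  A: TP=23, FP=11+7+15=33, FN=7+8+5=20 → 46/99 = 0.46465
  B: TP=55, FP=7+3+13=23, FN=11+17+15=43 → 110/176 = 0.62500
  C: TP=34, FP=8+17+8=33, FN=7+3+3=13 → 68/114 = 0.59649
  D: TP=73, FP=5+15+3=23, FN=15+13+8=36 → 146/205 = 0.71220
Macro-F1 score = mean = (0.46465 + 0.62500 + 0.59649 + 0.71220) / 4 = 0.5996

0.5996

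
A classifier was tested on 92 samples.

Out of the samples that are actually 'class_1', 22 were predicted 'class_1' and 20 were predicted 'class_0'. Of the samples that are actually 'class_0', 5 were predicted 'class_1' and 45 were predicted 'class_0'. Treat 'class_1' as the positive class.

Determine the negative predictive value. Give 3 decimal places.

0.692

NPV = TN/(TN+FN) = 45/(45+20) = 0.692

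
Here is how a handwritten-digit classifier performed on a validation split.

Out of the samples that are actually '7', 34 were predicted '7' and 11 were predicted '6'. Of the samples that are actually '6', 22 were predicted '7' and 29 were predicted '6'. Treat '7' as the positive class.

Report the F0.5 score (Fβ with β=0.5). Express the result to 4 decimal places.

Fβ = (1+β²)·TP / ((1+β²)·TP + β²·FN + FP), with β²=1/4
= 1.25·34 / (1.25·34 + 0.25·11 + 22) = 0.6320

0.6320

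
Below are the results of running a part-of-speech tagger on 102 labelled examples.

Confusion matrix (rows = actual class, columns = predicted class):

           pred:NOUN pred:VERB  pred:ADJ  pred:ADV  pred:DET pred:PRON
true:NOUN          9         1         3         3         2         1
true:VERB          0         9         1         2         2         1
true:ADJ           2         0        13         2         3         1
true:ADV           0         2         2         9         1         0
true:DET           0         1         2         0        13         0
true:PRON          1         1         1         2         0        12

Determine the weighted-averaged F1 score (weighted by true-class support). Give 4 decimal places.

0.6364

Per-class F1 score (2·TP/(2·TP+FP+FN)):
  NOUN: TP=9, FP=0+2+0+0+1=3, FN=1+3+3+2+1=10 → 18/31 = 0.58065
  VERB: TP=9, FP=1+0+2+1+1=5, FN=0+1+2+2+1=6 → 18/29 = 0.62069
  ADJ: TP=13, FP=3+1+2+2+1=9, FN=2+0+2+3+1=8 → 26/43 = 0.60465
  ADV: TP=9, FP=3+2+2+0+2=9, FN=0+2+2+1+0=5 → 18/32 = 0.56250
  DET: TP=13, FP=2+2+3+1+0=8, FN=0+1+2+0+0=3 → 26/37 = 0.70270
  PRON: TP=12, FP=1+1+1+0+0=3, FN=1+1+1+2+0=5 → 24/32 = 0.75000
Weighted-F1 score = Σ (supportᵢ/N)·F1 scoreᵢ with N=102: (19/102)·0.58065 + (15/102)·0.62069 + (21/102)·0.60465 + (14/102)·0.56250 + (16/102)·0.70270 + (17/102)·0.75000 = 0.6364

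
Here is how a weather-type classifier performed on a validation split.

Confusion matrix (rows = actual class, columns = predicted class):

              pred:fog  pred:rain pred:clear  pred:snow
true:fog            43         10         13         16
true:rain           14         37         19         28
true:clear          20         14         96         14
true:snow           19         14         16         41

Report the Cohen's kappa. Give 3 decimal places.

Observed agreement pₒ = trace/N = 217/414 = 0.5242
Expected agreement pₑ = Σ (rowᵢ·colᵢ)/N² = (82·96 + 98·75 + 144·144 + 90·99)/414² = 0.2618
κ = (pₒ − pₑ)/(1 − pₑ) = (0.5242 − 0.2618)/(1 − 0.2618) = 0.355

0.355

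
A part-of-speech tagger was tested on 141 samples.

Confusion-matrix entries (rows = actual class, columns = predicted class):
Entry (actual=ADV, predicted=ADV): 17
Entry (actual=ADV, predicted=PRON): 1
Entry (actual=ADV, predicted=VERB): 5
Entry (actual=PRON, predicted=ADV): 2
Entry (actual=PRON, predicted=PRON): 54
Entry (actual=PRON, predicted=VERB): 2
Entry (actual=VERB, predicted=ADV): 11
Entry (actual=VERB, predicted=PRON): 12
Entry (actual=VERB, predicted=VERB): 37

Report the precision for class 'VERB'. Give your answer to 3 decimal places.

0.841

precision = TP/(TP+FP).
VERB: TP=37, FP=5+2=7 → 37/44 = 0.8409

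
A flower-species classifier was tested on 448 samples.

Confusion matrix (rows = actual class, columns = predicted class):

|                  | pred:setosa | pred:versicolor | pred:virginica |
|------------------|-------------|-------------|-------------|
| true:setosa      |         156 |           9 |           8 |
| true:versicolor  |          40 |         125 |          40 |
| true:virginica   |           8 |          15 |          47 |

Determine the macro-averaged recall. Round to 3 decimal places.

Per-class recall (TP/(TP+FN)):
  setosa: TP=156, FN=9+8=17 → 156/173 = 0.9017
  versicolor: TP=125, FN=40+40=80 → 125/205 = 0.6098
  virginica: TP=47, FN=8+15=23 → 47/70 = 0.6714
Macro-recall = mean = (0.9017 + 0.6098 + 0.6714) / 3 = 0.728

0.728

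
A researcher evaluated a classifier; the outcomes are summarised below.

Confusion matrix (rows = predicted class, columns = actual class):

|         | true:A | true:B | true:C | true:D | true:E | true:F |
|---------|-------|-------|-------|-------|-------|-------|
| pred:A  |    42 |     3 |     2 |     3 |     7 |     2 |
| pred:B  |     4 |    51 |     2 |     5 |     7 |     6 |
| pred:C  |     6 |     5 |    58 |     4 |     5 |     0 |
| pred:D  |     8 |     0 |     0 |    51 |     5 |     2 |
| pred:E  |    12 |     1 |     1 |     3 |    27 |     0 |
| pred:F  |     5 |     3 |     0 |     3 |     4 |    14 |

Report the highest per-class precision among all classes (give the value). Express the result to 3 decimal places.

Per-class precision (TP/(TP+FP)):
  A: TP=42, FP=3+2+3+7+2=17 → 42/59 = 0.7119
  B: TP=51, FP=4+2+5+7+6=24 → 51/75 = 0.6800
  C: TP=58, FP=6+5+4+5+0=20 → 58/78 = 0.7436
  D: TP=51, FP=8+0+0+5+2=15 → 51/66 = 0.7727
  E: TP=27, FP=12+1+1+3+0=17 → 27/44 = 0.6136
  F: TP=14, FP=5+3+0+3+4=15 → 14/29 = 0.4828
Highest is class 'D' with precision = 0.773.

0.773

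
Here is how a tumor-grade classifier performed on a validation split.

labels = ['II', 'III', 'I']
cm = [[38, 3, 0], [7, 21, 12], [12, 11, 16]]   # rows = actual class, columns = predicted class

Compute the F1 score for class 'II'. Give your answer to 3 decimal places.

0.776

Treat 'II' as positive and all other classes as negative.
F1 score = 2·TP/(2·TP+FP+FN).
II: TP=38, FP=7+12=19, FN=3+0=3 → 76/98 = 0.7755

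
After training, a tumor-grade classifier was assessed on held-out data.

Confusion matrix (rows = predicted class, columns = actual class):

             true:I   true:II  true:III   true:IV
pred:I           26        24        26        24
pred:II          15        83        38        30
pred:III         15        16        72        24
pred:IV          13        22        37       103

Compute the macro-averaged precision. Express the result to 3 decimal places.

Per-class precision (TP/(TP+FP)):
  I: TP=26, FP=24+26+24=74 → 26/100 = 0.2600
  II: TP=83, FP=15+38+30=83 → 83/166 = 0.5000
  III: TP=72, FP=15+16+24=55 → 72/127 = 0.5669
  IV: TP=103, FP=13+22+37=72 → 103/175 = 0.5886
Macro-precision = mean = (0.2600 + 0.5000 + 0.5669 + 0.5886) / 4 = 0.479

0.479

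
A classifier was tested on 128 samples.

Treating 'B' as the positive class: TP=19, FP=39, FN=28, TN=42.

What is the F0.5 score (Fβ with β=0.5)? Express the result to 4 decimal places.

Fβ = (1+β²)·TP / ((1+β²)·TP + β²·FN + FP), with β²=1/4
= 1.25·19 / (1.25·19 + 0.25·28 + 39) = 0.3405

0.3405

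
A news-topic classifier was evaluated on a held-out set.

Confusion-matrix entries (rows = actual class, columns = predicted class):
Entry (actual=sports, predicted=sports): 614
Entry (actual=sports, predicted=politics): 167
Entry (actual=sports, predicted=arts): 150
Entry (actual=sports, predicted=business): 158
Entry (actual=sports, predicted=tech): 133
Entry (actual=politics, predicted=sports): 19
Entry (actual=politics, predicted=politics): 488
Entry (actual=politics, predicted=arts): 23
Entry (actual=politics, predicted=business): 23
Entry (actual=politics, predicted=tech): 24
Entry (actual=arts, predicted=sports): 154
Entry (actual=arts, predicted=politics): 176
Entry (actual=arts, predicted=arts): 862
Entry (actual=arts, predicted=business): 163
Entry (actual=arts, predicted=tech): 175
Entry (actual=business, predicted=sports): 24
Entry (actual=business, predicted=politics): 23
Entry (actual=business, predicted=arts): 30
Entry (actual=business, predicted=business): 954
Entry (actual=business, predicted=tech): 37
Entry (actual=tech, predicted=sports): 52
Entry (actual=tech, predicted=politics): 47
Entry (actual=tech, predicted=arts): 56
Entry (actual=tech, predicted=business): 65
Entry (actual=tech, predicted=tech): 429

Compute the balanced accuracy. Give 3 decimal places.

Balanced accuracy = mean of per-class recall.
  sports: recall = 614/1222 = 0.5025
  politics: recall = 488/577 = 0.8458
  arts: recall = 862/1530 = 0.5634
  business: recall = 954/1068 = 0.8933
  tech: recall = 429/649 = 0.6610
Mean = (0.5025 + 0.8458 + 0.5634 + 0.8933 + 0.6610) / 5 = 0.693

0.693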